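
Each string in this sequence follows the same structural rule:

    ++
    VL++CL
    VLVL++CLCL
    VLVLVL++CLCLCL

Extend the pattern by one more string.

Every step adds VL to the front and CL to the end of the previous string.
Applying this once more to VLVLVL++CLCLCL:

VLVLVLVL++CLCLCLCL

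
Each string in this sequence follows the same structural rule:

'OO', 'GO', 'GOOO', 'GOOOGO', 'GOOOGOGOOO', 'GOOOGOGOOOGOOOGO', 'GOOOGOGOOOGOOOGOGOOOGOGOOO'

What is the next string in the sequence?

This is a Fibonacci-style word recurrence s(k) = s(k−1)·s(k−2): e.g. GO·OO = GOOO.
So term 8 is GOOOGOGOOOGOOOGOGOOOGOGOOO·GOOOGOGOOOGOOOGO.

GOOOGOGOOOGOOOGOGOOOGOGOOOGOOOGOGOOOGOOOGO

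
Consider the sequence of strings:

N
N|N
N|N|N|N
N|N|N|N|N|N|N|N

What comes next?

N|N|N|N|N|N|N|N|N|N|N|N|N|N|N|N

Each string is two copies of the previous one joined by '|'.
One more doubling of N|N|N|N|N|N|N|N gives the answer.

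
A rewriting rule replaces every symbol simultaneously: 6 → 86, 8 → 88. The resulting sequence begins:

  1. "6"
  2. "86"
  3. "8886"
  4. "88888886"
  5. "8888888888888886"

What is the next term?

88888888888888888888888888888886

Applying the rule to each of the 16 symbols of 8888888888888886 gives the pieces 88 88 88 88 88 88 88 88 88 88 88 88 88 88 88 86, which concatenate to the answer.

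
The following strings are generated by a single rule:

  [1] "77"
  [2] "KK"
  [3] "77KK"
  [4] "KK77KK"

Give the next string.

This is a Fibonacci-style word recurrence s(k) = s(k−2)·s(k−1): e.g. 77·KK = 77KK.
So term 5 is 77KK·KK77KK.

77KKKK77KK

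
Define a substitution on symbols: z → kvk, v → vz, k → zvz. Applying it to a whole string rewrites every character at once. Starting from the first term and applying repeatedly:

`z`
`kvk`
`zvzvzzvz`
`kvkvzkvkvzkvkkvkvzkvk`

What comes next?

φ(kvkvzkvkvzkvkkvkvzkvk) expands symbol-by-symbol to zvz vz zvz vz kvk zvz vz zvz vz kvk zvz vz zvz zvz vz zvz vz kvk zvz vz zvz; joining the 21 pieces gives the next term.

zvzvzzvzvzkvkzvzvzzvzvzkvkzvzvzzvzzvzvzzvzvzkvkzvzvzzvz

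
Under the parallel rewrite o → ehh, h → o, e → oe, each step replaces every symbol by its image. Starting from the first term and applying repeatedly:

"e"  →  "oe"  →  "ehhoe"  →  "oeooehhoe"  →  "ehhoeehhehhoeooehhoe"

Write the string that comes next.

oeooehhoeoeoooeooehhoeehhehhoeooehhoe

φ(ehhoeehhehhoeooehhoe) expands symbol-by-symbol to oe o o ehh oe oe o o oe o o ehh oe ehh ehh oe o o ehh oe; joining the 20 pieces gives the next term.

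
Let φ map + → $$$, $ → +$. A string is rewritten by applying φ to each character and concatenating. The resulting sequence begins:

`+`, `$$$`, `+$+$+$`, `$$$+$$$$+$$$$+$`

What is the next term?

+$+$+$$$$+$+$+$+$$$$+$+$+$+$$$$+$

Replace each of the 15 characters of $$$+$$$$+$$$$+$ in place — +$ +$ +$ $$$ +$ +$ +$ +$ $$$ +$ +$ +$ +$ $$$ +$ — and concatenate.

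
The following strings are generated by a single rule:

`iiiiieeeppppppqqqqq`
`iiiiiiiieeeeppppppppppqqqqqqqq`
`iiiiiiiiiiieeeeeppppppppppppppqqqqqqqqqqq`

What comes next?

iiiiiiiiiiiiiieeeeeeppppppppppppppppppqqqqqqqqqqqqqq

Reading off run lengths: i runs 5, 8, 11; e runs 3, 4, 5; p runs 6, 10, 14; q runs 5, 8, 11 — each is linear in n, where the shown terms are n = 2, 3, 4.
Setting n = 5 gives 14, 6, 18, 14 characters in each block.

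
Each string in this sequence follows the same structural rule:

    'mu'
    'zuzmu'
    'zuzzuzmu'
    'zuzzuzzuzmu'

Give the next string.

Every step adds zuz at the front: s(k+1) = zuz·s(k).
So the next term is zuz·zuzzuzzuzmu.

zuzzuzzuzzuzmu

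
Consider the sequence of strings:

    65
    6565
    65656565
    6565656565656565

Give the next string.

s(k+1) = s(k)·s(k) — each term doubles the last.
So the next term is two copies of 6565656565656565.

65656565656565656565656565656565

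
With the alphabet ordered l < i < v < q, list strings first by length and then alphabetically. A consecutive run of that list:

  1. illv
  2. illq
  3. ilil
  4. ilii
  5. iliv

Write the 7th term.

Stepping forward 2 times from iliv: iliv → iliq, then the target.

ilvl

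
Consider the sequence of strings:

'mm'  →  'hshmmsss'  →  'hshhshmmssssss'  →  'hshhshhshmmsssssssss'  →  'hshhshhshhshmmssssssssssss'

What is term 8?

Every step adds hsh to the front and sss to the end of the previous string.
From hshhshhshhshmmssssssssssss, 3 further steps: hshhshhshhshmmssssssssssss → hshhshhshhshhshmmsssssssssssssss → hshhshhshhshhshhshmmssssssssssssssssss → (answer).

hshhshhshhshhshhshhshmmsssssssssssssssssssss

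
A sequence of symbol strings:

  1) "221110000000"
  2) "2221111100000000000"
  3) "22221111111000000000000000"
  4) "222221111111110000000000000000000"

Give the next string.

Each string has the form 2^{n+1} 1^{2n+1} 0^{4n+3} (n = 1, 2, …).
For the next term, n = 5, so the run lengths are 6, 11, 23.

2222221111111111100000000000000000000000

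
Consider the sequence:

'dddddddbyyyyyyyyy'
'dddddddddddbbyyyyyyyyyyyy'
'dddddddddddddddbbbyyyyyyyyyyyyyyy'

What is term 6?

Each string has the form d^{4n-1} b^{n-1} y^{3n+3}, where the shown terms are n = 2, 3, 4.
Setting n = 7 gives 27, 6, 24 characters in each block.

dddddddddddddddddddddddddddbbbbbbyyyyyyyyyyyyyyyyyyyyyyyy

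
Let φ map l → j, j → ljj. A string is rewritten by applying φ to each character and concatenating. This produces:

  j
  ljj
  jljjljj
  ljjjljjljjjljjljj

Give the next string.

jljjljjljjjljjljjjljjljjljjjljjljjjljjljj

Applying the rule to each of the 17 symbols of ljjjljjljjjljjljj gives the pieces j ljj ljj ljj j ljj ljj j ljj ljj ljj j ljj ljj j ljj ljj, which concatenate to the answer.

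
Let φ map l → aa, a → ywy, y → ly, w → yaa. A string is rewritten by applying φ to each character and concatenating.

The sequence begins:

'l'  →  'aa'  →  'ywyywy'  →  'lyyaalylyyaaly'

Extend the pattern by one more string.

aalylyywyywyaalyaalylyywyywyaaly

Replace each of the 14 characters of lyyaalylyyaaly in place — aa ly ly ywy ywy aa ly aa ly ly ywy ywy aa ly — and concatenate.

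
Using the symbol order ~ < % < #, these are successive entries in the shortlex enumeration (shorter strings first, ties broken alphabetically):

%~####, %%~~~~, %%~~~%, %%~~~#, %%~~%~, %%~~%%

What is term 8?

%%~~#~

Continuing the enumeration 2 steps past %%~~%%: %%~~%% → %%~~%# → (answer).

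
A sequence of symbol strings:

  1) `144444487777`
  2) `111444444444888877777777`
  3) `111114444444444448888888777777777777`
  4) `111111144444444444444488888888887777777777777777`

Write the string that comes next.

111111111444444444444444444888888888888877777777777777777777

Reading off run lengths: 1 runs 1, 3, 5, 7; 4 runs 6, 9, 12, 15; 8 runs 1, 4, 7, 10; 7 runs 4, 8, 12, 16 — each is linear in n (n = 1, 2, …).
At n = 5 the blocks have lengths 9, 18, 13, 20.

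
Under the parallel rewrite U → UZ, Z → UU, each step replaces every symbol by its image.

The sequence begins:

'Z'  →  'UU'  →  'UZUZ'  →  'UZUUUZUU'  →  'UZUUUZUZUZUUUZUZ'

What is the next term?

Rewriting the 16 symbols of UZUUUZUZUZUUUZUZ one by one yields UZ UU UZ UZ UZ UU UZ UU UZ UU UZ UZ UZ UU UZ UU; concatenated:

UZUUUZUZUZUUUZUUUZUUUZUZUZUUUZUU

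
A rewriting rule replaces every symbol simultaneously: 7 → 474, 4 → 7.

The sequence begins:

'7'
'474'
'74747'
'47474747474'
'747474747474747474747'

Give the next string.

Rewriting the 21 symbols of 747474747474747474747 one by one yields 474 7 474 7 474 7 474 7 474 7 474 7 474 7 474 7 474 7 474 7 474; concatenated:

4747474747474747474747474747474747474747474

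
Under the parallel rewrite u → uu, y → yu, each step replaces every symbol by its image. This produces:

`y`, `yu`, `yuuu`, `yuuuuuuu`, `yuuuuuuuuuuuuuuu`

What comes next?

Rewriting the 16 symbols of yuuuuuuuuuuuuuuu one by one yields yu uu uu uu uu uu uu uu uu uu uu uu uu uu uu uu; concatenated:

yuuuuuuuuuuuuuuuuuuuuuuuuuuuuuuu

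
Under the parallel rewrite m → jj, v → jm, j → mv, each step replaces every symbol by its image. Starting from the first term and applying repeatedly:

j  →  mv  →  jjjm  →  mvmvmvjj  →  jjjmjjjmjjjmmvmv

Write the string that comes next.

Rewriting the 16 symbols of jjjmjjjmjjjmmvmv one by one yields mv mv mv jj mv mv mv jj mv mv mv jj jj jm jj jm; concatenated:

mvmvmvjjmvmvmvjjmvmvmvjjjjjmjjjm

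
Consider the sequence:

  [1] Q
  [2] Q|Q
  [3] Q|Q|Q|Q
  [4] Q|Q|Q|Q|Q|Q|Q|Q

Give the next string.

Each string is two copies of the previous one joined by '|'.
Doubling Q|Q|Q|Q|Q|Q|Q|Q with '|' between the halves:

Q|Q|Q|Q|Q|Q|Q|Q|Q|Q|Q|Q|Q|Q|Q|Q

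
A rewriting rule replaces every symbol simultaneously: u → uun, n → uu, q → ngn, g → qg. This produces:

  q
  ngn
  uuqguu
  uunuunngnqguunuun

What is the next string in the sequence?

uunuunuuuunuunuuuuqguungnqguunuunuuuunuunuu

Applying the rule to each of the 17 symbols of uunuunngnqguunuun gives the pieces uun uun uu uun uun uu uu qg uu ngn qg uun uun uu uun uun uu, which concatenate to the answer.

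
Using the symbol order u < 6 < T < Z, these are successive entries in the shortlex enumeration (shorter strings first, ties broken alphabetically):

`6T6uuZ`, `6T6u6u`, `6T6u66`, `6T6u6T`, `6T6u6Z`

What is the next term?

6T6uTu

Treat 6T6u6Z as a base-4 numeral over the given alphabet and add one, carrying through any trailing Z's.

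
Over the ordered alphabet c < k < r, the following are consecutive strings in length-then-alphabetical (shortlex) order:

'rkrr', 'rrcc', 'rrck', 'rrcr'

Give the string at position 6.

rrkk

Stepping forward 2 times from rrcr: rrcr → rrkc, then the target.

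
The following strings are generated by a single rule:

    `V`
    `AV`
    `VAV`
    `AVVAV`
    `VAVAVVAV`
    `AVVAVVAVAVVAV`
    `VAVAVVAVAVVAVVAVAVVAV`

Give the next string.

AVVAVVAVAVVAVVAVAVVAVAVVAVVAVAVVAV

Each term (from the third on) is the two preceding terms concatenated in order: term 3 = V·AV = VAV.
Continuing: AVVAVVAVAVVAV · VAVAVVAVAVVAVVAVAVVAV gives term 8.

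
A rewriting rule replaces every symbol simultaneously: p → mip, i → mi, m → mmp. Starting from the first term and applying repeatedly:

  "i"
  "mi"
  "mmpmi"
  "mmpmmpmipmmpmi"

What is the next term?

mmpmmpmipmmpmmpmipmmpmimipmmpmmpmipmmpmi

Applying the rule to each of the 14 symbols of mmpmmpmipmmpmi gives the pieces mmp mmp mip mmp mmp mip mmp mi mip mmp mmp mip mmp mi, which concatenate to the answer.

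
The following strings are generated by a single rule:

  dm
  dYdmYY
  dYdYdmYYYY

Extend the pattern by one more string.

Each term wraps the previous one in dY on the left and YY on the right.
So the next term is dY·dYdYdmYYYY·YY.

dYdYdYdmYYYYYY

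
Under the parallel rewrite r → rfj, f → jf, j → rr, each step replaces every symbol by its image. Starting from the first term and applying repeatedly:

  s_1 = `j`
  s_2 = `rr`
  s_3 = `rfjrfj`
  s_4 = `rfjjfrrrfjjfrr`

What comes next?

Rewriting the 14 symbols of rfjjfrrrfjjfrr one by one yields rfj jf rr rr jf rfj rfj rfj jf rr rr jf rfj rfj; concatenated:

rfjjfrrrrjfrfjrfjrfjjfrrrrjfrfjrfj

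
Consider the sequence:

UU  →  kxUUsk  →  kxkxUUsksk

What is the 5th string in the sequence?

Every step adds kx to the front and sk to the end of the previous string.
From kxkxUUsksk, 2 further steps: kxkxUUsksk → kxkxkxUUsksksk → (answer).

kxkxkxkxUUsksksksk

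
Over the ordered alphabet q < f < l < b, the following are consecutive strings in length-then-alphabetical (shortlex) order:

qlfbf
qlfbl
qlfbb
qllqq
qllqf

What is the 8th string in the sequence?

Continuing the enumeration 3 steps past qllqf: qllqf → qllql → qllqb → (answer).

qllfq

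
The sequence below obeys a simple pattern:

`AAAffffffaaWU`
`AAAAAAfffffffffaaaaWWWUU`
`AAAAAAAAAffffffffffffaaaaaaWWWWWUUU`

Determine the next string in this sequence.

Term n consists of 3n A's, followed by 3n+3 f's, followed by 2n a's, followed by 2n-1 W's, followed by n U's (n = 1, 2, …).
At n = 4 the blocks have lengths 12, 15, 8, 7, 4.

AAAAAAAAAAAAfffffffffffffffaaaaaaaaWWWWWWWUUUU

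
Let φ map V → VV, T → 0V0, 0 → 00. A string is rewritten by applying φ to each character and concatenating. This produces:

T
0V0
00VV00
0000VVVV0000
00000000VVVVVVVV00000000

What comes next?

Applying the rule to each of the 24 symbols of 00000000VVVVVVVV00000000 gives the pieces 00 00 00 00 00 00 00 00 VV VV VV VV VV VV VV VV 00 00 00 00 00 00 00 00, which concatenate to the answer.

0000000000000000VVVVVVVVVVVVVVVV0000000000000000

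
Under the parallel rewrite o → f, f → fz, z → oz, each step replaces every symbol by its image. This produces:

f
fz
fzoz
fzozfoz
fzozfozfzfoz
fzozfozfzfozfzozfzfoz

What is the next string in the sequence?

φ(fzozfozfzfozfzozfzfoz) expands symbol-by-symbol to fz oz f oz fz f oz fz oz fz f oz fz oz f oz fz oz fz f oz; joining the 21 pieces gives the next term.

fzozfozfzfozfzozfzfozfzozfozfzozfzfoz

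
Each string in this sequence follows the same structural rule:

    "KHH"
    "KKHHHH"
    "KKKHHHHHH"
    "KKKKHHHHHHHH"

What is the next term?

Each string has the form K^{n} H^{2n} (n = 1, 2, …).
For the next term, n = 5, so the run lengths are 5, 10.

KKKKKHHHHHHHHHH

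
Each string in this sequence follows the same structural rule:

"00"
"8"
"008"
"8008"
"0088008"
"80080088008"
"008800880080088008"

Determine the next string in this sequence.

80080088008008800880080088008

From term 3 onward, concatenate the second-to-last term with the last: 00·8 = 008, 8·008 = 8008, …
So term 8 is 80080088008·008800880080088008.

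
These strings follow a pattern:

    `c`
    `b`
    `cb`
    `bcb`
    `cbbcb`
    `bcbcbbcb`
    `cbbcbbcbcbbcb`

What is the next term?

Each term (from the third on) is the two preceding terms concatenated in order: term 3 = c·b = cb.
So term 8 is bcbcbbcb·cbbcbbcbcbbcb.

bcbcbbcbcbbcbbcbcbbcb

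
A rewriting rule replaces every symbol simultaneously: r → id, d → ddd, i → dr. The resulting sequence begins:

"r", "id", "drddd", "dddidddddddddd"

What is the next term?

ddddddddddrdddddddddddddddddddddddddddddd

φ(dddidddddddddd) expands symbol-by-symbol to ddd ddd ddd dr ddd ddd ddd ddd ddd ddd ddd ddd ddd ddd; joining the 14 pieces gives the next term.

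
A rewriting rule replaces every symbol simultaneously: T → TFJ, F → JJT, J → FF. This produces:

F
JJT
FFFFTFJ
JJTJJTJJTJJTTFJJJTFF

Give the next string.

Rewriting the 20 symbols of JJTJJTJJTJJTTFJJJTFF one by one yields FF FF TFJ FF FF TFJ FF FF TFJ FF FF TFJ TFJ JJT FF FF FF TFJ JJT JJT; concatenated:

FFFFTFJFFFFTFJFFFFTFJFFFFTFJTFJJJTFFFFFFTFJJJTJJT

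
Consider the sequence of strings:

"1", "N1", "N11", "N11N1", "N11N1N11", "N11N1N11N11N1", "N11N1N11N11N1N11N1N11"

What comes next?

N11N1N11N11N1N11N1N11N11N1N11N11N1

From term 3 onward, concatenate the last term with the second-to-last: N1·1 = N11, N11·N1 = N11N1, …
The next term joins N11N1N11N11N1N11N1N11 and N11N1N11N11N1.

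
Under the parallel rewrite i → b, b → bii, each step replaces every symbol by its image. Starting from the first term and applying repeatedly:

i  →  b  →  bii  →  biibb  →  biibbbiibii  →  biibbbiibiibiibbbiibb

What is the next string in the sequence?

biibbbiibiibiibbbiibbbiibbbiibiibiibbbiibii

φ(biibbbiibiibiibbbiibb) expands symbol-by-symbol to bii b b bii bii bii b b bii b b bii b b bii bii bii b b bii bii; joining the 21 pieces gives the next term.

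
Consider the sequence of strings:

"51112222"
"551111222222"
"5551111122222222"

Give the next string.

Term n consists of n-1 5's, followed by n+1 1's, followed by 2n 2's, where the shown terms are n = 2, 3, 4.
At n = 5 the blocks have lengths 4, 6, 10.

55551111112222222222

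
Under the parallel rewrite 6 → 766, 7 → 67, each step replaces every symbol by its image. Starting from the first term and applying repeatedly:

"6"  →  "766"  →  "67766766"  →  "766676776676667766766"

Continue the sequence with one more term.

6776676676667766676776676667766766766676776676667766766

Replace each of the 21 characters of 766676776676667766766 in place — 67 766 766 766 67 766 67 67 766 766 67 766 766 766 67 67 766 766 67 766 766 — and concatenate.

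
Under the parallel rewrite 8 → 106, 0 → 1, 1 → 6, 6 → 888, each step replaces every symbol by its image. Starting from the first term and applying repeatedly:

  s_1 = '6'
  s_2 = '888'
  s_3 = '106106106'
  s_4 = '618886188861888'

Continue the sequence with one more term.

888610610610688861061061068886106106106

φ(618886188861888) expands symbol-by-symbol to 888 6 106 106 106 888 6 106 106 106 888 6 106 106 106; joining the 15 pieces gives the next term.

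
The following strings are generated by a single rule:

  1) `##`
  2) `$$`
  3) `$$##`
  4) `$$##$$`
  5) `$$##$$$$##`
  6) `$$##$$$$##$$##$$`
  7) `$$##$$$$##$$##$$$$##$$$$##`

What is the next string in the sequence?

$$##$$$$##$$##$$$$##$$$$##$$##$$$$##$$##$$

From term 3 onward, concatenate the last term with the second-to-last: $$·## = $$##, $$##·$$ = $$##$$, …
Continuing: $$##$$$$##$$##$$$$##$$$$## · $$##$$$$##$$##$$ gives term 8.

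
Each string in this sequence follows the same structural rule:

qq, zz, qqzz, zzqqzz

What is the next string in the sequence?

qqzzzzqqzz

From term 3 onward, concatenate the second-to-last term with the last: qq·zz = qqzz, zz·qqzz = zzqqzz, …
So term 5 is qqzz·zzqqzz.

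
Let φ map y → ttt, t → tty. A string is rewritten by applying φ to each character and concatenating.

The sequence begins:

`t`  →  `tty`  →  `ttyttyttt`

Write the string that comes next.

Expanding ttyttyttt: t→tty, t→tty, y→ttt, t→tty, t→tty, y→ttt, t→tty, t→tty, t→tty. Concatenated: tty tty ttt tty tty ttt tty tty tty.

ttyttytttttyttytttttyttytty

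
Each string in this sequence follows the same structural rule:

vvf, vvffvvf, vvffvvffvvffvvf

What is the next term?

s(k+1) = s(k)·f·s(k) — each term doubles the last with 'f' between the halves.
So the next term is two copies of vvffvvffvvffvvf with 'f' between the halves.

vvffvvffvvffvvffvvffvvffvvffvvf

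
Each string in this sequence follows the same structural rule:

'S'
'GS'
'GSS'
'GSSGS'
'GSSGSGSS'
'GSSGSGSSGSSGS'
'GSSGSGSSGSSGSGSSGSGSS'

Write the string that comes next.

Each term (from the third on) is the previous term followed by the one before it: term 3 = GS·S = GSS.
So term 8 is GSSGSGSSGSSGSGSSGSGSS·GSSGSGSSGSSGS.

GSSGSGSSGSSGSGSSGSGSSGSSGSGSSGSSGS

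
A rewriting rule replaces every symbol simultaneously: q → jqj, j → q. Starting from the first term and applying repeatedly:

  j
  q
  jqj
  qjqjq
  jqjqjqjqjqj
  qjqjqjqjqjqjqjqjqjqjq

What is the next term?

jqjqjqjqjqjqjqjqjqjqjqjqjqjqjqjqjqjqjqjqjqj

Applying the rule to each of the 21 symbols of qjqjqjqjqjqjqjqjqjqjq gives the pieces jqj q jqj q jqj q jqj q jqj q jqj q jqj q jqj q jqj q jqj q jqj, which concatenate to the answer.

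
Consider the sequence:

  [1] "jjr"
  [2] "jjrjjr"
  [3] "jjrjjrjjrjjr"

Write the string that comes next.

Every step duplicates the string.
One more doubling of jjrjjrjjrjjr gives the answer.

jjrjjrjjrjjrjjrjjrjjrjjr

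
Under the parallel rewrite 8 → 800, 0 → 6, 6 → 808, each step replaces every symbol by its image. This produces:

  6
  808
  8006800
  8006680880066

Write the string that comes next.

Applying the rule to each of the 13 symbols of 8006680880066 gives the pieces 800 6 6 808 808 800 6 800 800 6 6 808 808, which concatenate to the answer.

80066808808800680080066808808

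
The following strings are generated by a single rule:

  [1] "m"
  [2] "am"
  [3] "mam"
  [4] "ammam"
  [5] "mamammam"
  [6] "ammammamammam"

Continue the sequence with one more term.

This is a Fibonacci-style word recurrence s(k) = s(k−2)·s(k−1): e.g. m·am = mam.
So term 7 is mamammam·ammammamammam.

mamammamammammamammam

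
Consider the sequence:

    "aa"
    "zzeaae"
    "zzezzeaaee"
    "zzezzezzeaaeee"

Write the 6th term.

zzezzezzezzezzeaaeeeee

Every step adds zze to the front and e to the end of the previous string.
From zzezzezzeaaeee, 2 further steps: zzezzezzeaaeee → zzezzezzezzeaaeeee → (answer).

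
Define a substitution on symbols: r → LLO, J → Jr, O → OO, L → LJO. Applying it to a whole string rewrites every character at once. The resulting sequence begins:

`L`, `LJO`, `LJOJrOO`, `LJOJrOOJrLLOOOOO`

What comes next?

LJOJrOOJrLLOOOOOJrLLOLJOLJOOOOOOOOOOO

Replace each of the 16 characters of LJOJrOOJrLLOOOOO in place — LJO Jr OO Jr LLO OO OO Jr LLO LJO LJO OO OO OO OO OO — and concatenate.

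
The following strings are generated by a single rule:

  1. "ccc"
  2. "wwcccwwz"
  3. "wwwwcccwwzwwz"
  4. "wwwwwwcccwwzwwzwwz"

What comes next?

wwwwwwwwcccwwzwwzwwzwwz

Every step adds ww to the front and wwz to the end of the previous string.
So the next term is ww·wwwwwwcccwwzwwzwwz·wwz.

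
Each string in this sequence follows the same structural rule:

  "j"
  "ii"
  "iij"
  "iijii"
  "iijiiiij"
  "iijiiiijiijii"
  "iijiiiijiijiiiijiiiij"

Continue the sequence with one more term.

From term 3 onward, concatenate the last term with the second-to-last: ii·j = iij, iij·ii = iijii, …
The next term joins iijiiiijiijiiiijiiiij and iijiiiijiijii.

iijiiiijiijiiiijiiiijiijiiiijiijii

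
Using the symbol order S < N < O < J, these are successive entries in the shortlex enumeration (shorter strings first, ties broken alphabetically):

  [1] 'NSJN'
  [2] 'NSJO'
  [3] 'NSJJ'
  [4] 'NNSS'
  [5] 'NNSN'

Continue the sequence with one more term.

The successor of NNSN increments the rightmost position that isn't already J and resets every position after it to S.

NNSO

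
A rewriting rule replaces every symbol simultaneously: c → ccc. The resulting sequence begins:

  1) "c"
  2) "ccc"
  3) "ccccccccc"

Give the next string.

Apply φ to ccccccccc symbol by symbol: c→ccc, c→ccc, c→ccc, c→ccc, c→ccc, c→ccc, c→ccc, c→ccc, c→ccc; joined: ccc ccc ccc ccc ccc ccc ccc ccc ccc.

ccccccccccccccccccccccccccc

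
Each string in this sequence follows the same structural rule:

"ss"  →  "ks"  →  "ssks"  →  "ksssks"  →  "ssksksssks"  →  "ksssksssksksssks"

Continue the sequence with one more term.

Each term (from the third on) is the two preceding terms concatenated in order: term 3 = ss·ks = ssks.
Continuing: ssksksssks · ksssksssksksssks gives term 7.

ssksksssksksssksssksksssks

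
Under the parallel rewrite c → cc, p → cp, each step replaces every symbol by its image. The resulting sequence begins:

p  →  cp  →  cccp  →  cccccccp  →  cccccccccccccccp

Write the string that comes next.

Replace each of the 16 characters of cccccccccccccccp in place — cc cc cc cc cc cc cc cc cc cc cc cc cc cc cc cp — and concatenate.

cccccccccccccccccccccccccccccccp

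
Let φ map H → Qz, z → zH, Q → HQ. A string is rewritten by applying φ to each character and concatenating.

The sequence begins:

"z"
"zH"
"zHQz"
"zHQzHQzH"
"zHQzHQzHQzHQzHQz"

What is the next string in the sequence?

zHQzHQzHQzHQzHQzHQzHQzHQzHQzHQzH

Replace each of the 16 characters of zHQzHQzHQzHQzHQz in place — zH Qz HQ zH Qz HQ zH Qz HQ zH Qz HQ zH Qz HQ zH — and concatenate.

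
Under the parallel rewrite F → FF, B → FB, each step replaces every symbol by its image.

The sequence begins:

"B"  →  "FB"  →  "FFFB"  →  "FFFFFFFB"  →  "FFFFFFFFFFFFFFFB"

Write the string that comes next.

Replace each of the 16 characters of FFFFFFFFFFFFFFFB in place — FF FF FF FF FF FF FF FF FF FF FF FF FF FF FF FB — and concatenate.

FFFFFFFFFFFFFFFFFFFFFFFFFFFFFFFB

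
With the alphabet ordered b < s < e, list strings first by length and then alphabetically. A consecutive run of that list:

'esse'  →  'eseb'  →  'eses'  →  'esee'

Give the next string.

The successor of esee increments the rightmost position that isn't already e and resets every position after it to b.

eebb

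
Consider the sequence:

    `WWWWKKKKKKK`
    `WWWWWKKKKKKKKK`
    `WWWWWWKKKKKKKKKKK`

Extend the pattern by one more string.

WWWWWWWKKKKKKKKKKKKK

Reading off run lengths: W runs 4, 5, 6; K runs 7, 9, 11 — each is linear in n, where the shown terms are n = 3, 4, 5.
At n = 6 the blocks have lengths 7, 13.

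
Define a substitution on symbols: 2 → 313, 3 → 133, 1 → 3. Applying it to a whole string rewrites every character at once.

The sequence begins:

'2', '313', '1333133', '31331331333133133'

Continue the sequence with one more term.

Rewriting the 17 symbols of 31331331333133133 one by one yields 133 3 133 133 3 133 133 3 133 133 133 3 133 133 3 133 133; concatenated:

13331331333133133313313313331331333133133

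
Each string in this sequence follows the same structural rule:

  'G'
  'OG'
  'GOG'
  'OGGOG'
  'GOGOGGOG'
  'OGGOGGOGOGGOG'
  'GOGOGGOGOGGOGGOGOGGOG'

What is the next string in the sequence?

Each term (from the third on) is the two preceding terms concatenated in order: term 3 = G·OG = GOG.
Continuing: OGGOGGOGOGGOG · GOGOGGOGOGGOGGOGOGGOG gives term 8.

OGGOGGOGOGGOGGOGOGGOGOGGOGGOGOGGOG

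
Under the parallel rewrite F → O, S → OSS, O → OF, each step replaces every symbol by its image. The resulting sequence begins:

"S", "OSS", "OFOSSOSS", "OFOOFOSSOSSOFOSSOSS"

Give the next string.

OFOOFOFOOFOSSOSSOFOSSOSSOFOOFOSSOSSOFOSSOSS

Replace each of the 19 characters of OFOOFOSSOSSOFOSSOSS in place — OF O OF OF O OF OSS OSS OF OSS OSS OF O OF OSS OSS OF OSS OSS — and concatenate.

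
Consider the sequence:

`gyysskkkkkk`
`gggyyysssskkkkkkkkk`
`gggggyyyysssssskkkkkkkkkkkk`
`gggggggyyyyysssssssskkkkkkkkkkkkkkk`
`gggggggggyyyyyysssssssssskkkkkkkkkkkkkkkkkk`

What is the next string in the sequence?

gggggggggggyyyyyyysssssssssssskkkkkkkkkkkkkkkkkkkkk

Reading off run lengths: g runs 1, 3, 5, 7, 9; y runs 2, 3, 4, 5, 6; s runs 2, 4, 6, 8, 10; k runs 6, 9, 12, 15, 18 — each is linear in n (n = 1, 2, …).
For the next term, n = 6, so the run lengths are 11, 7, 12, 21.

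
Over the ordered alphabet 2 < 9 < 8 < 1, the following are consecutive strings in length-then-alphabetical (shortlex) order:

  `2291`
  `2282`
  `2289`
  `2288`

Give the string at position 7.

Continuing the enumeration 3 steps past 2288: 2288 → 2281 → 2212 → (answer).

2219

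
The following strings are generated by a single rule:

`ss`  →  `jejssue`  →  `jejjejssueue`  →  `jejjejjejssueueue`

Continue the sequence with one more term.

jejjejjejjejssueueueue

s(k+1) = jej·s(k)·ue, so each term gains jej as a prefix and ue as a suffix.
So the next term is jej·jejjejjejssueueue·ue.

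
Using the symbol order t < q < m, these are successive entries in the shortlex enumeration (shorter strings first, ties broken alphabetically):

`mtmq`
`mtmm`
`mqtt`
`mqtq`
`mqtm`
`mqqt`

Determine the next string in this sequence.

mqqq

The successor of mqqt increments the rightmost position that isn't already m and resets every position after it to t.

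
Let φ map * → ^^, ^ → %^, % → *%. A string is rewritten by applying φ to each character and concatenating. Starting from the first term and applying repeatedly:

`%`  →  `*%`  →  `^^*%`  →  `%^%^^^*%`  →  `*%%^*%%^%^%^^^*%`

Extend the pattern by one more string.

^^*%*%%^^^*%*%%^*%%^*%%^%^%^^^*%

Replace each of the 16 characters of *%%^*%%^%^%^^^*% in place — ^^ *% *% %^ ^^ *% *% %^ *% %^ *% %^ %^ %^ ^^ *% — and concatenate.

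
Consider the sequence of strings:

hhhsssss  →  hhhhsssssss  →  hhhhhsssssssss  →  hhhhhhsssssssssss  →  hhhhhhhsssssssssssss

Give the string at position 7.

hhhhhhhhhsssssssssssssssss

Reading off run lengths: h runs 3, 4, 5, 6, 7; s runs 5, 7, 9, 11, 13 — each is linear in n, where the shown terms are n = 3, 4, 5, 6, 7.
Setting n = 9 gives 9, 17 characters in each block.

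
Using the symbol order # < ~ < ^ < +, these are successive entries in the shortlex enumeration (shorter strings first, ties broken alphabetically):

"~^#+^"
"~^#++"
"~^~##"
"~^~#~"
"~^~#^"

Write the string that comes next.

The successor of ~^~#^ increments the rightmost position that isn't already + and resets every position after it to #.

~^~#+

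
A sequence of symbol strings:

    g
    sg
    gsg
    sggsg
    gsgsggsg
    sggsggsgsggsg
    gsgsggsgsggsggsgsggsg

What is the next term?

Each term (from the third on) is the two preceding terms concatenated in order: term 3 = g·sg = gsg.
The next term joins sggsggsgsggsg and gsgsggsgsggsggsgsggsg.

sggsggsgsggsggsgsggsgsggsggsgsggsg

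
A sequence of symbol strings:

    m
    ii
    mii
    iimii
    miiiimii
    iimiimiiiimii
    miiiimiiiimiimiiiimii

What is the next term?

This is a Fibonacci-style word recurrence s(k) = s(k−2)·s(k−1): e.g. m·ii = mii.
So term 8 is iimiimiiiimii·miiiimiiiimiimiiiimii.

iimiimiiiimiimiiiimiiiimiimiiiimii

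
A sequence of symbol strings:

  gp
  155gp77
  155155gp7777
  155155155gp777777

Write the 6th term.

s(k+1) = 155·s(k)·77, so each term gains 155 as a prefix and 77 as a suffix.
From 155155155gp777777, 2 further steps: 155155155gp777777 → 155155155155gp77777777 → (answer).

155155155155155gp7777777777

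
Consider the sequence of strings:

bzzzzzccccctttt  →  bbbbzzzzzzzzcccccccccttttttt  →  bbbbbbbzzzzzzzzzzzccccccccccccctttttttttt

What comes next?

The n-th term is 3n-2 b's then 3n+2 z's then 4n+1 c's then 3n+1 t's (n = 1, 2, …).
At n = 4 the blocks have lengths 10, 14, 17, 13.

bbbbbbbbbbzzzzzzzzzzzzzzcccccccccccccccccttttttttttttt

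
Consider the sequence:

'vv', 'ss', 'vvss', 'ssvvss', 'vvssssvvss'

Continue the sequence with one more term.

Each term (from the third on) is the two preceding terms concatenated in order: term 3 = vv·ss = vvss.
The next term joins ssvvss and vvssssvvss.

ssvvssvvssssvvss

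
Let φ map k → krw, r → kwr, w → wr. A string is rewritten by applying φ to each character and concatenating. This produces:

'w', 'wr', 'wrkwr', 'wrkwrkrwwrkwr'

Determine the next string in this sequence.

Rewriting the 13 symbols of wrkwrkrwwrkwr one by one yields wr kwr krw wr kwr krw kwr wr wr kwr krw wr kwr; concatenated:

wrkwrkrwwrkwrkrwkwrwrwrkwrkrwwrkwr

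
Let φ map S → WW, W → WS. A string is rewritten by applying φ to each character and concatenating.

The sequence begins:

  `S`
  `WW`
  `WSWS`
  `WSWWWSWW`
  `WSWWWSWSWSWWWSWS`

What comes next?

WSWWWSWSWSWWWSWWWSWWWSWSWSWWWSWW

Replace each of the 16 characters of WSWWWSWSWSWWWSWS in place — WS WW WS WS WS WW WS WW WS WW WS WS WS WW WS WW — and concatenate.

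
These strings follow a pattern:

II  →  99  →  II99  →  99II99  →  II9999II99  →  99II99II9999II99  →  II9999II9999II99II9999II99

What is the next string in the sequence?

Each term (from the third on) is the two preceding terms concatenated in order: term 3 = II·99 = II99.
Continuing: 99II99II9999II99 · II9999II9999II99II9999II99 gives term 8.

99II99II9999II99II9999II9999II99II9999II99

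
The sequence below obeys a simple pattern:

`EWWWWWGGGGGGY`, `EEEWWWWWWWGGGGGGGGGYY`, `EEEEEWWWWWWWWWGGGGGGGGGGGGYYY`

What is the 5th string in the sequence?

Reading off run lengths: E runs 1, 3, 5; W runs 5, 7, 9; G runs 6, 9, 12; Y runs 1, 2, 3 — each is linear in n (n = 1, 2, …).
Setting n = 5 gives 9, 13, 18, 5 characters in each block.

EEEEEEEEEWWWWWWWWWWWWWGGGGGGGGGGGGGGGGGGYYYYY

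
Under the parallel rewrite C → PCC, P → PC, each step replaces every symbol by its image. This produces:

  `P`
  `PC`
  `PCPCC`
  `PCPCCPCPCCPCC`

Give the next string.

φ(PCPCCPCPCCPCC) expands symbol-by-symbol to PC PCC PC PCC PCC PC PCC PC PCC PCC PC PCC PCC; joining the 13 pieces gives the next term.

PCPCCPCPCCPCCPCPCCPCPCCPCCPCPCCPCC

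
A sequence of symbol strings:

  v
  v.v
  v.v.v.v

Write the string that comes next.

Each string is two copies of the previous one joined by '.'.
So the next term is two copies of v.v.v.v with '.' between the halves.

v.v.v.v.v.v.v.v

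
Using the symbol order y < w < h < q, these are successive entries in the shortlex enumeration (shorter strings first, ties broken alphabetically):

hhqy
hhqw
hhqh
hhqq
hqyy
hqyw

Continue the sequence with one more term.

The successor of hqyw increments the rightmost position that isn't already q and resets every position after it to y.

hqyh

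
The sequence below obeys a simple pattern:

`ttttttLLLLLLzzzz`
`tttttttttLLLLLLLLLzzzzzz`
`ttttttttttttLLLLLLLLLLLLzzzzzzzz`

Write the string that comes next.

Term n consists of 3n t's, followed by 3n L's, followed by 2n z's, where the shown terms are n = 2, 3, 4.
For the next term, n = 5, so the run lengths are 15, 15, 10.

tttttttttttttttLLLLLLLLLLLLLLLzzzzzzzzzz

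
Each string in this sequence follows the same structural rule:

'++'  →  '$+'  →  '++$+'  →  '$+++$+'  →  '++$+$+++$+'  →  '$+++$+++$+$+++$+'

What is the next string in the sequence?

++$+$+++$+$+++$+++$+$+++$+

From term 3 onward, concatenate the second-to-last term with the last: ++·$+ = ++$+, $+·++$+ = $+++$+, …
Continuing: ++$+$+++$+ · $+++$+++$+$+++$+ gives term 7.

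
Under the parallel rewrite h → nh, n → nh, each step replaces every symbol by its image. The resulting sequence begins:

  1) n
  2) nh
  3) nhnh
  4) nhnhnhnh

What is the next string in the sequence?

nhnhnhnhnhnhnhnh

Rewriting each symbol of nhnhnhnh: n→nh, h→nh, n→nh, h→nh, n→nh, h→nh, n→nh, h→nh, which concatenates to nh nh nh nh nh nh nh nh.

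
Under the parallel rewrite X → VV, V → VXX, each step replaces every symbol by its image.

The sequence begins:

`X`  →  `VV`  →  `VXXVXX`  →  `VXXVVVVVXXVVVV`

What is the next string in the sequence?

φ(VXXVVVVVXXVVVV) expands symbol-by-symbol to VXX VV VV VXX VXX VXX VXX VXX VV VV VXX VXX VXX VXX; joining the 14 pieces gives the next term.

VXXVVVVVXXVXXVXXVXXVXXVVVVVXXVXXVXXVXX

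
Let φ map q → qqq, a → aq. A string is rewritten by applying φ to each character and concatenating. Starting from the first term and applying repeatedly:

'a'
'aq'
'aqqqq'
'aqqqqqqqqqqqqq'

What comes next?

φ(aqqqqqqqqqqqqq) expands symbol-by-symbol to aq qqq qqq qqq qqq qqq qqq qqq qqq qqq qqq qqq qqq qqq; joining the 14 pieces gives the next term.

aqqqqqqqqqqqqqqqqqqqqqqqqqqqqqqqqqqqqqqqq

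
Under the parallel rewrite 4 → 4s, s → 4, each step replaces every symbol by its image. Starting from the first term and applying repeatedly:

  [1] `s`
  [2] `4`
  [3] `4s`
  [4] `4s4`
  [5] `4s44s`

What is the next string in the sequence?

Rewriting each symbol of 4s44s: 4→4s, s→4, 4→4s, 4→4s, s→4, which concatenates to 4s 4 4s 4s 4.

4s44s4s4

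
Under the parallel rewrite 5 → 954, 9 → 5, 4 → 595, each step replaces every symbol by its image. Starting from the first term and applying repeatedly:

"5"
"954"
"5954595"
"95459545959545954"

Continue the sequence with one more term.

Rewriting the 17 symbols of 95459545959545954 one by one yields 5 954 595 954 5 954 595 954 5 954 5 954 595 954 5 954 595; concatenated:

59545959545954595954595459545959545954595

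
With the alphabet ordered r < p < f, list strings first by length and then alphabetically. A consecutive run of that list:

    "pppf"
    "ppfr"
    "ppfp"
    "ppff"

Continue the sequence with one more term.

Find the rightmost character of ppff below f, bump it to the next letter, and reset everything to its right to r.

pfrr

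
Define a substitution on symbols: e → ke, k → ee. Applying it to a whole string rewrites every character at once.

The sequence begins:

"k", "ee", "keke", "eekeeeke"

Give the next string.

kekeeekekekeeeke

Expanding eekeeeke: e→ke, e→ke, k→ee, e→ke, e→ke, e→ke, k→ee, e→ke. Concatenated: ke ke ee ke ke ke ee ke.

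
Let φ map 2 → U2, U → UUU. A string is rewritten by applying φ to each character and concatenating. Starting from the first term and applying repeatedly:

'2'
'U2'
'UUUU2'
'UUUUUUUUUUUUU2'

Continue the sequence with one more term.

Rewriting the 14 symbols of UUUUUUUUUUUUU2 one by one yields UUU UUU UUU UUU UUU UUU UUU UUU UUU UUU UUU UUU UUU U2; concatenated:

UUUUUUUUUUUUUUUUUUUUUUUUUUUUUUUUUUUUUUUU2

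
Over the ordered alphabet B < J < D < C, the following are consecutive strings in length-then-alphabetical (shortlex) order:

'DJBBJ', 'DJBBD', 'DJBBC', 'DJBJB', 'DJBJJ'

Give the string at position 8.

Advancing 3 positions from DJBJJ through DJBJJ → DJBJD → DJBJC reaches term 8.

DJBDB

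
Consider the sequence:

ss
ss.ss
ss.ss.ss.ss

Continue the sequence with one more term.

Every step duplicates the string with '.' between the halves.
So the next term is two copies of ss.ss.ss.ss with '.' between the halves.

ss.ss.ss.ss.ss.ss.ss.ss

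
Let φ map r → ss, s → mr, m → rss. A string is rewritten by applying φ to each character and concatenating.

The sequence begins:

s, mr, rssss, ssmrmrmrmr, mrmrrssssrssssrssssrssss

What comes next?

Applying the rule to each of the 24 symbols of mrmrrssssrssssrssssrssss gives the pieces rss ss rss ss ss mr mr mr mr ss mr mr mr mr ss mr mr mr mr ss mr mr mr mr, which concatenate to the answer.

rssssrssssssmrmrmrmrssmrmrmrmrssmrmrmrmrssmrmrmrmr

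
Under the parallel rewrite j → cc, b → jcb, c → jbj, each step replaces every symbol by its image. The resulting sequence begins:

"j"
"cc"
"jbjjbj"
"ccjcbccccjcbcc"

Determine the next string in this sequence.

Rewriting the 14 symbols of ccjcbccccjcbcc one by one yields jbj jbj cc jbj jcb jbj jbj jbj jbj cc jbj jcb jbj jbj; concatenated:

jbjjbjccjbjjcbjbjjbjjbjjbjccjbjjcbjbjjbj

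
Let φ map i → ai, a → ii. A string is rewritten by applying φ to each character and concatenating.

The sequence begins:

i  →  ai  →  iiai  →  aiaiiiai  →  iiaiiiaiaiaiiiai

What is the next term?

Applying the rule to each of the 16 symbols of iiaiiiaiaiaiiiai gives the pieces ai ai ii ai ai ai ii ai ii ai ii ai ai ai ii ai, which concatenate to the answer.

aiaiiiaiaiaiiiaiiiaiiiaiaiaiiiai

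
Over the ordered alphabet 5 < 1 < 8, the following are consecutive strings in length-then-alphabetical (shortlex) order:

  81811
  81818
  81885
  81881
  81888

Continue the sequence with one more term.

The successor of 81888 increments the rightmost position that isn't already 8 and resets every position after it to 5.

88555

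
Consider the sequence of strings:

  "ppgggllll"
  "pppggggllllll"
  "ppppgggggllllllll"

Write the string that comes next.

The n-th term is n p's then n+1 g's then 2n l's, where the shown terms are n = 2, 3, 4.
At n = 5 the blocks have lengths 5, 6, 10.

pppppggggggllllllllll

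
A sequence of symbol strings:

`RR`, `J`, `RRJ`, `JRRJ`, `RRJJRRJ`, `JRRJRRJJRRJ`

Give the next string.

From term 3 onward, concatenate the second-to-last term with the last: RR·J = RRJ, J·RRJ = JRRJ, …
So term 7 is RRJJRRJ·JRRJRRJJRRJ.

RRJJRRJJRRJRRJJRRJ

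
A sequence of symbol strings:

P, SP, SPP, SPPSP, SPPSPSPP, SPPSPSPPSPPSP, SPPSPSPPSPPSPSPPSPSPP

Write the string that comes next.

SPPSPSPPSPPSPSPPSPSPPSPPSPSPPSPPSP

From term 3 onward, concatenate the last term with the second-to-last: SP·P = SPP, SPP·SP = SPPSP, …
Continuing: SPPSPSPPSPPSPSPPSPSPP · SPPSPSPPSPPSP gives term 8.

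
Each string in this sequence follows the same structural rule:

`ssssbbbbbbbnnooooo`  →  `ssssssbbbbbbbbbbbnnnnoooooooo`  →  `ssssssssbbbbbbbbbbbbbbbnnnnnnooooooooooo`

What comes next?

ssssssssssbbbbbbbbbbbbbbbbbbbnnnnnnnnoooooooooooooo

The n-th term is 2n s's then 4n-1 b's then 2n-2 n's then 3n-1 o's, where the shown terms are n = 2, 3, 4.
For the next term, n = 5, so the run lengths are 10, 19, 8, 14.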